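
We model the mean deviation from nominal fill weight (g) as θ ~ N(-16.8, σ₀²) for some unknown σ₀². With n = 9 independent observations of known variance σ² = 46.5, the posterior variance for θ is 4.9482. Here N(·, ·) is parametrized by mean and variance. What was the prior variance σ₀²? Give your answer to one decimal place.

For the Normal–Normal model with known σ², precisions add: τ_n = τ₀ + n/σ².
So 1/σ₀² = 1/4.9482 − 9/46.5 = 0.202094 − 0.193548 = 0.008546.
Hence σ₀² = 1/0.008546 ≈ 117.0.

σ₀² = 117.0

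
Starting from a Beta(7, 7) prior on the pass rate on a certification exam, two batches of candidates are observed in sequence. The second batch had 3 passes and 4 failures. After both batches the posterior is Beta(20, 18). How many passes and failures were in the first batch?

Sequential conjugate updates are equivalent to a single update on the pooled data, so total successes = posterior α − prior α and total failures = posterior β − prior β.
Total across both batches: 20−7=13 passes, 18−7=11 failures.
Subtract the second batch: 13−3=10 passes and 11−4=7 failures.

10 passes and 7 failures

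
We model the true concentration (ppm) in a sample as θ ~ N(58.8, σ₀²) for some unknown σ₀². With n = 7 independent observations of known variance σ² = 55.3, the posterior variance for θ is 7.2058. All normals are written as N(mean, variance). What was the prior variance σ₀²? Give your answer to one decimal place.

σ₀² = 82.0

For the Normal–Normal model with known σ², precisions add: τ_n = τ₀ + n/σ².
So 1/σ₀² = 1/7.2058 − 7/55.3 = 0.138777 − 0.126582 = 0.012195.
Hence σ₀² = 1/0.012195 ≈ 82.0.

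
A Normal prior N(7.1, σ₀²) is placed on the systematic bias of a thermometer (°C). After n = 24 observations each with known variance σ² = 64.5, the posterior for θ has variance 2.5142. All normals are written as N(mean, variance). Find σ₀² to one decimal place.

For the Normal–Normal model with known σ², precisions add: τ_n = τ₀ + n/σ².
So 1/σ₀² = 1/2.5142 − 24/64.5 = 0.397741 − 0.372093 = 0.025648.
Hence σ₀² = 1/0.025648 ≈ 39.0.

σ₀² = 39.0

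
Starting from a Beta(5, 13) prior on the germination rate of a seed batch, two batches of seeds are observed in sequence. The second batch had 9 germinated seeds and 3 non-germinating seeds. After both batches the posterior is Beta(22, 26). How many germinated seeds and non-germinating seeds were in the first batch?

8 germinated seeds and 10 non-germinating seeds

Because Beta–binomial updating is additive in the counts, the combined data contributed (α_post−α_prior, β_post−β_prior) successes and failures.
Total across both batches: 22−5=17 germinated seeds, 26−13=13 non-germinating seeds.
Subtract the second batch: 17−9=8 germinated seeds and 13−3=10 non-germinating seeds.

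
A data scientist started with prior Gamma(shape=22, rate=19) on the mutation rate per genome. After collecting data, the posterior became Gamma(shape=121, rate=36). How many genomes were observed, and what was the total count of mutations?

n = 17 genomes with total 99 mutations

A Gamma(α, β) prior (rate parametrization) on a Poisson rate with n observations summing to S gives posterior Gamma(α+S, β+n).
Matching: Σxᵢ = 121 − 22 = 99 and n = 36 − 19 = 17.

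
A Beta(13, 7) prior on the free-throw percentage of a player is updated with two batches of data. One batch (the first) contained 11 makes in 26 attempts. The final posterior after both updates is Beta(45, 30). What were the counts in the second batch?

Sequential conjugate updates are equivalent to a single update on the pooled data, so total successes = posterior α − prior α and total failures = posterior β − prior β.
Total across both batches: 45−13=32 makes, 30−7=23 misses.
Subtract the first batch: 32−11=21 makes and 23−15=8 misses.

21 makes and 8 misses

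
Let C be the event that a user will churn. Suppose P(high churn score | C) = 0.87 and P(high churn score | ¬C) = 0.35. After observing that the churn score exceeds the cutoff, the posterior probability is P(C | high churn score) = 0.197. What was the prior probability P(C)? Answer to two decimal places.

In odds form, posterior odds = prior odds × likelihood ratio, so prior odds = posterior odds ÷ LR.
Posterior odds = 0.197/(1−0.197) = 0.2453. LR = 0.87/0.35 = 2.4857.
Prior odds = 0.2453/2.4857 = 0.0987, so P(C) = 0.0987/(1+0.0987) ≈ 0.09.

P(C) = 0.09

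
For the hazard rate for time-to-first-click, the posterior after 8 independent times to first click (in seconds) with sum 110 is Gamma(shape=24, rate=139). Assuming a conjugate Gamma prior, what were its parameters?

Gamma(shape=16, rate=29)

Gamma–exponential conjugacy: posterior shape = α + n, posterior rate = β + Σtᵢ.
So α = 24 − 8 = 16 and β = 139 − 110 = 29.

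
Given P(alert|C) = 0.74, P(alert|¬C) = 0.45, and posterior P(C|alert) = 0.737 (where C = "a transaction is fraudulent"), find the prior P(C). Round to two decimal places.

P(C) = 0.63

In odds form, posterior odds = prior odds × likelihood ratio, so prior odds = posterior odds ÷ LR.
Posterior odds = 0.737/(1−0.737) = 2.8023. LR = 0.74/0.45 = 1.6444.
Prior odds = 2.8023/1.6444 = 1.7041, so P(C) = 1.7041/(1+1.7041) ≈ 0.63.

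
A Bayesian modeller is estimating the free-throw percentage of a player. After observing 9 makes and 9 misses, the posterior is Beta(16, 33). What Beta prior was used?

Beta is conjugate to the binomial likelihood: posterior = Beta(a+s, b+f).
Subtract the data counts: 16−9=7, 33−9=24.

Beta(7, 24)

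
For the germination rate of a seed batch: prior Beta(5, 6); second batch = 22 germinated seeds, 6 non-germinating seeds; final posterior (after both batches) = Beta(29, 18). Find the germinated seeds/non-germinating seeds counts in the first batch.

Because Beta–binomial updating is additive in the counts, the combined data contributed (α_post−α_prior, β_post−β_prior) successes and failures.
Total across both batches: 29−5=24 germinated seeds, 18−6=12 non-germinating seeds.
Subtract the second batch: 24−22=2 germinated seeds and 12−6=6 non-germinating seeds.

2 germinated seeds and 6 non-germinating seeds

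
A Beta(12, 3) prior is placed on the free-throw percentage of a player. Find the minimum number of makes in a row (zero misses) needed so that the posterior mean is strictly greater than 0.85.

After k makes and 0 misses the posterior is Beta(12+k, 3), with mean (12+k)/(12+3+k).
Set (12+k)/(15+k) > 0.85 and solve: k > (0.85·15 − 12)/(1 − 0.85) = 5.000.
The smallest integer exceeding 5.000 is 6.

k = 6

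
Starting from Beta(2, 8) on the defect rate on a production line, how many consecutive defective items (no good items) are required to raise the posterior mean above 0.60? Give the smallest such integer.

After k defective items and 0 good items the posterior is Beta(2+k, 8), with mean (2+k)/(2+8+k).
Set (2+k)/(10+k) > 0.60 and solve: k > (0.60·10 − 2)/(1 − 0.60) = 10.000.
The smallest integer exceeding 10.000 is 11, and checking k=11: (13)/(21) = 0.6190 > 0.60.

k = 11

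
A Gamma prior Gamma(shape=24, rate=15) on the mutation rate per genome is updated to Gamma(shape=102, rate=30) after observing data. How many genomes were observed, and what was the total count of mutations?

n = 15 genomes with total 78 mutations

Gamma–Poisson conjugacy: posterior shape = α + Σxᵢ, posterior rate = β + n.
Matching: Σxᵢ = 102 − 24 = 78 and n = 30 − 15 = 15.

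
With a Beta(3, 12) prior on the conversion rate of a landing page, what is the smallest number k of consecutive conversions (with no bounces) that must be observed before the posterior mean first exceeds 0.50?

After k conversions and 0 bounces the posterior is Beta(3+k, 12), with mean (3+k)/(3+12+k).
Set (3+k)/(15+k) > 0.50 and solve: k > (0.50·15 − 3)/(1 − 0.50) = 9.000.
The smallest integer exceeding 9.000 is 10.

k = 10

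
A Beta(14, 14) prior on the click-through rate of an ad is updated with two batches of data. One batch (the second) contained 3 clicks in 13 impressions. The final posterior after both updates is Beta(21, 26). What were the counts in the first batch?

4 clicks and 2 non-clicks

Sequential conjugate updates are equivalent to a single update on the pooled data, so total successes = posterior α − prior α and total failures = posterior β − prior β.
Total across both batches: 21−14=7 clicks, 26−14=12 non-clicks.
Subtract the second batch: 7−3=4 clicks and 12−10=2 non-clicks.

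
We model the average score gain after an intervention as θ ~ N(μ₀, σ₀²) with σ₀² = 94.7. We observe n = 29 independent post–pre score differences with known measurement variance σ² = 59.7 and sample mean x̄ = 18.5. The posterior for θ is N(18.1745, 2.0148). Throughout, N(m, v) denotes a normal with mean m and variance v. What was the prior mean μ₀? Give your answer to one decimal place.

The posterior mean is a precision-weighted average: μ_n = (τ₀μ₀ + τ_data·x̄)/(τ₀+τ_data), with τ₀=1/σ₀² and τ_data=n/σ².
Here τ₀ = 1/94.7 = 0.010560 and τ_data = 29/59.7 = 0.485762, so τ_n = 0.496322.
Rearranging for μ₀: μ₀ = (μ_n·τ_n − τ_data·x̄)/τ₀ = (18.1745·0.496322 − 0.485762·18.5) / 0.010560 = 0.033807/0.010560 ≈ 3.2.

μ₀ = 3.2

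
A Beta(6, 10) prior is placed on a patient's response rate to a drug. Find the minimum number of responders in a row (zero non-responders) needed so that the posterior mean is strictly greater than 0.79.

After k responders and 0 non-responders the posterior is Beta(6+k, 10), with mean (6+k)/(6+10+k).
Set (6+k)/(16+k) > 0.79 and solve: k > (0.79·16 − 6)/(1 − 0.79) = 31.619.
The smallest integer exceeding 31.619 is 32, and checking k=32: (38)/(48) = 0.7917 > 0.79.

k = 32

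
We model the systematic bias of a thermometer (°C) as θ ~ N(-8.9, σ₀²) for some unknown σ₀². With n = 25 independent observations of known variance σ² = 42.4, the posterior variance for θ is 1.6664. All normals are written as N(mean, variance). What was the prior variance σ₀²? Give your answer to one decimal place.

σ₀² = 95.5

For the Normal–Normal model with known σ², precisions add: τ_n = τ₀ + n/σ².
So 1/σ₀² = 1/1.6664 − 25/42.4 = 0.600096 − 0.589623 = 0.010473.
Hence σ₀² = 1/0.010473 ≈ 95.5.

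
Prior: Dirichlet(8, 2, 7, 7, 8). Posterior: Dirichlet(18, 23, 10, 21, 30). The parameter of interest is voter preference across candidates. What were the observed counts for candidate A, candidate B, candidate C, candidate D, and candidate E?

For a Dirichlet(α) prior with multinomial counts c, the posterior is Dirichlet(α + c) componentwise.
Counts are posterior − prior componentwise: 18−8=10, 23−2=21, 10−7=3, 21−7=14, 30−8=22.

counts (10, 21, 3, 14, 22)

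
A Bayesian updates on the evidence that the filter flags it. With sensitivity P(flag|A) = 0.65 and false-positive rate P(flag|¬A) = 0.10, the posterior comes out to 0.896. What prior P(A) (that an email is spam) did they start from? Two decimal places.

In odds form, posterior odds = prior odds × likelihood ratio, so prior odds = posterior odds ÷ LR.
Posterior odds = 0.896/(1−0.896) = 8.6154. LR = 0.65/0.10 = 6.5000.
Prior odds = 8.6154/6.5000 = 1.3254, so P(A) = 1.3254/(1+1.3254) ≈ 0.57.

P(A) = 0.57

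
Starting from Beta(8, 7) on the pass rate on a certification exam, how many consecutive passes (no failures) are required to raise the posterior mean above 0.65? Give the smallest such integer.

k = 6

After k passes and 0 failures the posterior is Beta(8+k, 7), with mean (8+k)/(8+7+k).
Set (8+k)/(15+k) > 0.65 and solve: k > (0.65·15 − 8)/(1 − 0.65) = 5.000.
The smallest integer exceeding 5.000 is 6, and checking k=6: (14)/(21) = 0.6667 > 0.65.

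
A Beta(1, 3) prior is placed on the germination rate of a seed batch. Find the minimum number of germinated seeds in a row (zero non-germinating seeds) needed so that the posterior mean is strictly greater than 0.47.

k = 2

After k germinated seeds and 0 non-germinating seeds the posterior is Beta(1+k, 3), with mean (1+k)/(1+3+k).
Set (1+k)/(4+k) > 0.47 and solve: k > (0.47·4 − 1)/(1 − 0.47) = 1.660.
The smallest integer exceeding 1.660 is 2.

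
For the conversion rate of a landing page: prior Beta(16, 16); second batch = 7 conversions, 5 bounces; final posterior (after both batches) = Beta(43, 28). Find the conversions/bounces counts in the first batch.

20 conversions and 7 bounces

Sequential conjugate updates are equivalent to a single update on the pooled data, so total successes = posterior α − prior α and total failures = posterior β − prior β.
Total across both batches: 43−16=27 conversions, 28−16=12 bounces.
Subtract the second batch: 27−7=20 conversions and 12−5=7 bounces.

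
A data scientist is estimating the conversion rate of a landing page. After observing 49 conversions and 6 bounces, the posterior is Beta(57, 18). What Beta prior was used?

Under Beta–binomial conjugacy the posterior parameters are (α+s, β+f).
So α = 57 − 49 = 8 and β = 18 − 6 = 12.

Beta(8, 12)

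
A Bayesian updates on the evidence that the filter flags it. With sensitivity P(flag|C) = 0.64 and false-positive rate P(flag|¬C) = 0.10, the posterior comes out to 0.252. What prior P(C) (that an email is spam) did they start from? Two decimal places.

In odds form, posterior odds = prior odds × likelihood ratio, so prior odds = posterior odds ÷ LR.
Posterior odds = 0.252/(1−0.252) = 0.3369. LR = 0.64/0.10 = 6.4000.
Prior odds = 0.3369/6.4000 = 0.0526, so P(C) = 0.0526/(1+0.0526) ≈ 0.05.

P(C) = 0.05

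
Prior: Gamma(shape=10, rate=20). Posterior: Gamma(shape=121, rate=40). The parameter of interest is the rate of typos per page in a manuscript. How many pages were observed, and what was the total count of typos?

n = 20 pages with total 111 typos

A Gamma(α, β) prior (rate parametrization) on a Poisson rate with n observations summing to S gives posterior Gamma(α+S, β+n).
Matching: Σxᵢ = 121 − 10 = 111 and n = 40 − 20 = 20.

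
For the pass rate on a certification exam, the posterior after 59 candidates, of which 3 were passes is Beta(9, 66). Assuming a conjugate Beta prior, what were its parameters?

Beta is conjugate to the binomial likelihood: posterior = Beta(α+s, β+f).
So α = 9 − 3 = 6 and β = 66 − 56 = 10.

Beta(6, 10)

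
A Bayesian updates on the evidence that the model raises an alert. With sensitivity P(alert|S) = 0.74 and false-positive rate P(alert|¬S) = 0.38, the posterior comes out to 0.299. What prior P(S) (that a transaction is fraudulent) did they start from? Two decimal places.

P(S) = 0.18

Bayes' rule in odds form gives O(S|E) = O(S)·[P(E|S)/P(E|¬S)], hence O(S) = O(S|E)/LR.
Posterior odds = 0.299/(1−0.299) = 0.4265. LR = 0.74/0.38 = 1.9474.
Prior odds = 0.4265/1.9474 = 0.2190, so P(S) = 0.2190/(1+0.2190) ≈ 0.18.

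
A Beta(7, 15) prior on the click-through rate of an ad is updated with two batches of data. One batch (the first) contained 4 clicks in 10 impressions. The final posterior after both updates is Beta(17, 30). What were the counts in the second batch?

6 clicks and 9 non-clicks

Sequential conjugate updates are equivalent to a single update on the pooled data, so total successes = posterior α − prior α and total failures = posterior β − prior β.
Total across both batches: 17−7=10 clicks, 30−15=15 non-clicks.
Subtract the first batch: 10−4=6 clicks and 15−6=9 non-clicks.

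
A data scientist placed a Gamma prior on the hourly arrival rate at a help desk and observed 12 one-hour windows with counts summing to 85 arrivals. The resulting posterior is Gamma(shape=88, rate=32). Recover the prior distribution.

A Gamma(α, β) prior (rate parametrization) on a Poisson rate with n observations summing to S gives posterior Gamma(α+S, β+n).
So α = 88 − 85 = 3 and β = 32 − 12 = 20.

Gamma(shape=3, rate=20)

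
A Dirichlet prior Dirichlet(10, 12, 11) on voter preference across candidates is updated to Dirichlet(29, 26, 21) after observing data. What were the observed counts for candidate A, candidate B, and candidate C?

counts (19, 14, 10)

For a Dirichlet(α) prior with multinomial counts c, the posterior is Dirichlet(α + c) componentwise.
Counts are posterior − prior componentwise: 29−10=19, 26−12=14, 21−11=10.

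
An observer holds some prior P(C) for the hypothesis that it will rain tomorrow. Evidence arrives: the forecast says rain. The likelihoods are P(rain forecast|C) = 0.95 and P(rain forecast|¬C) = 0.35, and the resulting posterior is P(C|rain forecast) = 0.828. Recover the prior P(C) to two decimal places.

P(C) = 0.64

Bayes' rule in odds form gives O(C|E) = O(C)·[P(E|C)/P(E|¬C)], hence O(C) = O(C|E)/LR.
Posterior odds = 0.828/(1−0.828) = 4.8140. LR = 0.95/0.35 = 2.7143.
Prior odds = 4.8140/2.7143 = 1.7736, so P(C) = 1.7736/(1+1.7736) ≈ 0.64.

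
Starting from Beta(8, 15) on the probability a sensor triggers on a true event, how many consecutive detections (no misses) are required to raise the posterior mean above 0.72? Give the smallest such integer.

After k detections and 0 misses the posterior is Beta(8+k, 15), with mean (8+k)/(8+15+k).
Set (8+k)/(23+k) > 0.72 and solve: k > (0.72·23 − 8)/(1 − 0.72) = 30.571.
The smallest integer exceeding 30.571 is 31, and checking k=31: (39)/(54) = 0.7222 > 0.72.

k = 31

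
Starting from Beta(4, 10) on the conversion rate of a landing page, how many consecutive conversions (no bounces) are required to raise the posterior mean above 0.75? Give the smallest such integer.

k = 27

After k conversions and 0 bounces the posterior is Beta(4+k, 10), with mean (4+k)/(4+10+k).
Set (4+k)/(14+k) > 0.75 and solve: k > (0.75·14 − 4)/(1 − 0.75) = 26.000.
The smallest integer exceeding 26.000 is 27.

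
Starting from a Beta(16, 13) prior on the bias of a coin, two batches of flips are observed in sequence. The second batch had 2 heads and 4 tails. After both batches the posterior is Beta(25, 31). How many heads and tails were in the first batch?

7 heads and 14 tails

Sequential conjugate updates are equivalent to a single update on the pooled data, so total successes = posterior α − prior α and total failures = posterior β − prior β.
Total across both batches: 25−16=9 heads, 31−13=18 tails.
Subtract the second batch: 9−2=7 heads and 18−4=14 tails.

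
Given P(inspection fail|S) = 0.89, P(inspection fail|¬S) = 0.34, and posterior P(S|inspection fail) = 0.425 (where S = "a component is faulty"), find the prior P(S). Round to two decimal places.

P(S) = 0.22

In odds form, posterior odds = prior odds × likelihood ratio, so prior odds = posterior odds ÷ LR.
Posterior odds = 0.425/(1−0.425) = 0.7391. LR = 0.89/0.34 = 2.6176.
Prior odds = 0.7391/2.6176 = 0.2824, so P(S) = 0.2824/(1+0.2824) ≈ 0.22.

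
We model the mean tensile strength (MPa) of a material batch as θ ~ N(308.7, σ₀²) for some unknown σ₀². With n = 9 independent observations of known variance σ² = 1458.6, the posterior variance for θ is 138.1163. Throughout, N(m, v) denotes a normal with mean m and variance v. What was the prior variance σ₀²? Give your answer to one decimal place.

For the Normal–Normal model with known σ², precisions add: τ_n = τ₀ + n/σ².
So 1/σ₀² = 1/138.1163 − 9/1458.6 = 0.007240 − 0.006170 = 0.001070.
Hence σ₀² = 1/0.001070 ≈ 934.6.

σ₀² = 934.6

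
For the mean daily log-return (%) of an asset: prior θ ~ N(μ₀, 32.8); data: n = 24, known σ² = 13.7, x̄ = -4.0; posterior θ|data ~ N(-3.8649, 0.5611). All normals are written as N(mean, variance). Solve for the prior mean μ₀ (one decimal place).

With known observation variance, the Normal–Normal posterior has precision τ_n = τ₀ + n/σ² and mean μ_n = (τ₀μ₀ + (n/σ²)x̄)/τ_n.
Here τ₀ = 1/32.8 = 0.030488 and τ_data = 24/13.7 = 1.751825, so τ_n = 1.782313.
Rearranging for μ₀: μ₀ = (μ_n·τ_n − τ_data·x̄)/τ₀ = (-3.8649·1.782313 − 1.751825·-4.0) / 0.030488 = 0.118838/0.030488 ≈ 3.9.

μ₀ = 3.9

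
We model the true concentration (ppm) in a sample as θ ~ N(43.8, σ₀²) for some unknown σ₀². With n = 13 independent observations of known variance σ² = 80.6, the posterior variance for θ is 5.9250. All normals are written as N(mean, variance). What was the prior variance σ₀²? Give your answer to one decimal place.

σ₀² = 133.6

Posterior precision equals prior precision plus data precision: 1/σ_n² = 1/σ₀² + n/σ².
So 1/σ₀² = 1/5.9250 − 13/80.6 = 0.168776 − 0.161290 = 0.007486.
Hence σ₀² = 1/0.007486 ≈ 133.6.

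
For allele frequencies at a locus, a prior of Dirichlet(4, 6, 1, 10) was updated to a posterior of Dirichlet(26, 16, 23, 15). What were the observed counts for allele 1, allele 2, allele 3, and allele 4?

For a Dirichlet(α) prior with multinomial counts c, the posterior is Dirichlet(α + c) componentwise.
Counts are posterior − prior componentwise: 26−4=22, 16−6=10, 23−1=22, 15−10=5.

counts (22, 10, 22, 5)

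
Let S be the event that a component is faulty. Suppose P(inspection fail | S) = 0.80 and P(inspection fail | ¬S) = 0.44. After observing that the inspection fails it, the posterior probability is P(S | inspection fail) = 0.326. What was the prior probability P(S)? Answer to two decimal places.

P(S) = 0.21

Bayes' rule in odds form gives O(S|E) = O(S)·[P(E|S)/P(E|¬S)], hence O(S) = O(S|E)/LR.
Posterior odds = 0.326/(1−0.326) = 0.4837. LR = 0.80/0.44 = 1.8182.
Prior odds = 0.4837/1.8182 = 0.2660, so P(S) = 0.2660/(1+0.2660) ≈ 0.21.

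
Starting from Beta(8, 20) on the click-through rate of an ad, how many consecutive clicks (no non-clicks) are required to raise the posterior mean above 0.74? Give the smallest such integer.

k = 49

After k clicks and 0 non-clicks the posterior is Beta(8+k, 20), with mean (8+k)/(8+20+k).
Set (8+k)/(28+k) > 0.74 and solve: k > (0.74·28 − 8)/(1 − 0.74) = 48.923.
The smallest integer exceeding 48.923 is 49.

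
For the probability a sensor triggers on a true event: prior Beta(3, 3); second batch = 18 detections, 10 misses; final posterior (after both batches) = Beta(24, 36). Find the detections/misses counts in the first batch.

Sequential conjugate updates are equivalent to a single update on the pooled data, so total successes = posterior α − prior α and total failures = posterior β − prior β.
Total across both batches: 24−3=21 detections, 36−3=33 misses.
Subtract the second batch: 21−18=3 detections and 33−10=23 misses.

3 detections and 23 misses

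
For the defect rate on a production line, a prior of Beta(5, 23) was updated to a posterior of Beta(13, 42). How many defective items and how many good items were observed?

Under Beta–binomial conjugacy the posterior parameters are (a+s, b+f).
Match parameters: s=13−5=8, f=42−23=19.

8 defective items and 19 good items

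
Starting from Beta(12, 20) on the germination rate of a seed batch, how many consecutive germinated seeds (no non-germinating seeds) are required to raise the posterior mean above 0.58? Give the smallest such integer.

After k germinated seeds and 0 non-germinating seeds the posterior is Beta(12+k, 20), with mean (12+k)/(12+20+k).
Set (12+k)/(32+k) > 0.58 and solve: k > (0.58·32 − 12)/(1 − 0.58) = 15.619.
The smallest integer exceeding 15.619 is 16.

k = 16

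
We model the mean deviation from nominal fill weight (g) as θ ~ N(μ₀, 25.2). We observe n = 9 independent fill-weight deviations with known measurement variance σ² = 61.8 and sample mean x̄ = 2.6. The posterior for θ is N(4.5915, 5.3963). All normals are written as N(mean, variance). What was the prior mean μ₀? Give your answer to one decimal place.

μ₀ = 11.9

The posterior mean is a precision-weighted average: μ_n = (τ₀μ₀ + τ_data·x̄)/(τ₀+τ_data), with τ₀=1/σ₀² and τ_data=n/σ².
Here τ₀ = 1/25.2 = 0.039683 and τ_data = 9/61.8 = 0.145631, so τ_n = 0.185314.
Rearranging for μ₀: μ₀ = (μ_n·τ_n − τ_data·x̄)/τ₀ = (4.5915·0.185314 − 0.145631·2.6) / 0.039683 = 0.472229/0.039683 ≈ 11.9.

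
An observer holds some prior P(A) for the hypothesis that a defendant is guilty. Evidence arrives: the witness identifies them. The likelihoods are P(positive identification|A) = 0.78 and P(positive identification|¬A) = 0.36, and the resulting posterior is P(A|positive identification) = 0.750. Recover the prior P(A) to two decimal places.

P(A) = 0.58

Bayes' rule in odds form gives O(A|E) = O(A)·[P(E|A)/P(E|¬A)], hence O(A) = O(A|E)/LR.
Posterior odds = 0.750/(1−0.750) = 3.0000. LR = 0.78/0.36 = 2.1667.
Prior odds = 3.0000/2.1667 = 1.3846, so P(A) = 1.3846/(1+1.3846) ≈ 0.58.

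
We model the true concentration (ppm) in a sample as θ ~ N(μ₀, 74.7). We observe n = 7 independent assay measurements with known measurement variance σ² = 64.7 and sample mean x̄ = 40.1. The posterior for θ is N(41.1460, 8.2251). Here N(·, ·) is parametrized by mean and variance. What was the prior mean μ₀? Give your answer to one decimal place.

With known observation variance, the Normal–Normal posterior has precision τ_n = τ₀ + n/σ² and mean μ_n = (τ₀μ₀ + (n/σ²)x̄)/τ_n.
Here τ₀ = 1/74.7 = 0.013387 and τ_data = 7/64.7 = 0.108192, so τ_n = 0.121579.
Rearranging for μ₀: μ₀ = (μ_n·τ_n − τ_data·x̄)/τ₀ = (41.1460·0.121579 − 0.108192·40.1) / 0.013387 = 0.663990/0.013387 ≈ 49.6.

μ₀ = 49.6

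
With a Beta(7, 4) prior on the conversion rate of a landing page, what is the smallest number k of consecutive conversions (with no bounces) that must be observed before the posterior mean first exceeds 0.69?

k = 2

After k conversions and 0 bounces the posterior is Beta(7+k, 4), with mean (7+k)/(7+4+k).
Set (7+k)/(11+k) > 0.69 and solve: k > (0.69·11 − 7)/(1 − 0.69) = 1.903.
The smallest integer exceeding 1.903 is 2, and checking k=2: (9)/(13) = 0.6923 > 0.69.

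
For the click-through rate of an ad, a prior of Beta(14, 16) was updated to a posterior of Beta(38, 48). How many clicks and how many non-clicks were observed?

24 clicks and 32 non-clicks

Under Beta–binomial conjugacy the posterior parameters are (a+s, b+f).
Match parameters: s=38−14=24, f=48−16=32.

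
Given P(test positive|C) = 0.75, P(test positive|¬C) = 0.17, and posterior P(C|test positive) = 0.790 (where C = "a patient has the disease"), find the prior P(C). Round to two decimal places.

P(C) = 0.46

Bayes' rule in odds form gives O(C|E) = O(C)·[P(E|C)/P(E|¬C)], hence O(C) = O(C|E)/LR.
Posterior odds = 0.790/(1−0.790) = 3.7619. LR = 0.75/0.17 = 4.4118.
Prior odds = 3.7619/4.4118 = 0.8527, so P(C) = 0.8527/(1+0.8527) ≈ 0.46.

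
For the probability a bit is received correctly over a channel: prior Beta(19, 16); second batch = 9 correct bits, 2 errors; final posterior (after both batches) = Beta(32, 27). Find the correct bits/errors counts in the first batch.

4 correct bits and 9 errors

Sequential conjugate updates are equivalent to a single update on the pooled data, so total successes = posterior α − prior α and total failures = posterior β − prior β.
Total across both batches: 32−19=13 correct bits, 27−16=11 errors.
Subtract the second batch: 13−9=4 correct bits and 11−2=9 errors.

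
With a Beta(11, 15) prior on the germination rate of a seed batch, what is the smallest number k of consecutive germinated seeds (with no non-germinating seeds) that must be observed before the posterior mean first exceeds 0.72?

After k germinated seeds and 0 non-germinating seeds the posterior is Beta(11+k, 15), with mean (11+k)/(11+15+k).
Set (11+k)/(26+k) > 0.72 and solve: k > (0.72·26 − 11)/(1 − 0.72) = 27.571.
The smallest integer exceeding 27.571 is 28, and checking k=28: (39)/(54) = 0.7222 > 0.72.

k = 28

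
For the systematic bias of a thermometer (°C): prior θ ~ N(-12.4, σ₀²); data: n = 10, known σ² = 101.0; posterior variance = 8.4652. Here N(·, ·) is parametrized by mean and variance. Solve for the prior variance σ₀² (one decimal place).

σ₀² = 52.3

Posterior precision equals prior precision plus data precision: 1/σ_n² = 1/σ₀² + n/σ².
So 1/σ₀² = 1/8.4652 − 10/101.0 = 0.118131 − 0.099010 = 0.019121.
Hence σ₀² = 1/0.019121 ≈ 52.3.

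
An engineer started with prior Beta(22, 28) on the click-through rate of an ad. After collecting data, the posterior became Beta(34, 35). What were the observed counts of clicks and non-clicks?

Under Beta–binomial conjugacy the posterior parameters are (a+s, b+f).
So s = 34 − 22 = 12 and f = 35 − 28 = 7.

12 clicks and 7 non-clicks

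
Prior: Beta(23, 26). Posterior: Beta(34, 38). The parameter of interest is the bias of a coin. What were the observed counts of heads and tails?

11 heads and 12 tails

A Beta(a, b) prior with s successes and f failures in binomial data gives a Beta(a+s, b+f) posterior.
So s = 34 − 23 = 11 and f = 38 − 26 = 12.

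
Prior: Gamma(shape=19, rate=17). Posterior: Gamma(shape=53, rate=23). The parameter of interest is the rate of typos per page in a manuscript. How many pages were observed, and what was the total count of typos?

n = 6 pages with total 34 typos

A Gamma(α, β) prior (rate parametrization) on a Poisson rate with n observations summing to S gives posterior Gamma(α+S, β+n).
Matching: Σxᵢ = 53 − 19 = 34 and n = 23 − 17 = 6.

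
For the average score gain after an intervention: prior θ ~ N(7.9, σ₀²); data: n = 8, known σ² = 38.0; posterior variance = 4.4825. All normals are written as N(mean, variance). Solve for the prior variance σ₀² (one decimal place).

Posterior precision equals prior precision plus data precision: 1/σ_n² = 1/σ₀² + n/σ².
So 1/σ₀² = 1/4.4825 − 8/38.0 = 0.223090 − 0.210526 = 0.012564.
Hence σ₀² = 1/0.012564 ≈ 79.6.

σ₀² = 79.6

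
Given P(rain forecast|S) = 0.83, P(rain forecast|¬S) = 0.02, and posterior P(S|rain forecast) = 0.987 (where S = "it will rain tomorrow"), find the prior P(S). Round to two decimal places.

In odds form, posterior odds = prior odds × likelihood ratio, so prior odds = posterior odds ÷ LR.
Posterior odds = 0.987/(1−0.987) = 75.9231. LR = 0.83/0.02 = 41.5000.
Prior odds = 75.9231/41.5000 = 1.8295, so P(S) = 1.8295/(1+1.8295) ≈ 0.65.

P(S) = 0.65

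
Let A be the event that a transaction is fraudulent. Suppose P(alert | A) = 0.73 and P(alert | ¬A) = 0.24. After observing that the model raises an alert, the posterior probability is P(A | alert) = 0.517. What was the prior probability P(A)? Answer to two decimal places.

P(A) = 0.26

In odds form, posterior odds = prior odds × likelihood ratio, so prior odds = posterior odds ÷ LR.
Posterior odds = 0.517/(1−0.517) = 1.0704. LR = 0.73/0.24 = 3.0417.
Prior odds = 1.0704/3.0417 = 0.3519, so P(A) = 0.3519/(1+0.3519) ≈ 0.26.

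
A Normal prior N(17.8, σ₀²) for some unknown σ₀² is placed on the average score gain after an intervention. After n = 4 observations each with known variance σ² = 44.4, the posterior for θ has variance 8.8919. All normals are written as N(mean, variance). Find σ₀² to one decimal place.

For the Normal–Normal model with known σ², precisions add: τ_n = τ₀ + n/σ².
So 1/σ₀² = 1/8.8919 − 4/44.4 = 0.112462 − 0.090090 = 0.022372.
Hence σ₀² = 1/0.022372 ≈ 44.7.

σ₀² = 44.7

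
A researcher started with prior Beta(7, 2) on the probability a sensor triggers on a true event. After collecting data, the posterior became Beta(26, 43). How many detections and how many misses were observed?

19 detections and 41 misses

Under Beta–binomial conjugacy the posterior parameters are (α+s, β+f).
Match parameters: s=26−7=19, f=43−2=41.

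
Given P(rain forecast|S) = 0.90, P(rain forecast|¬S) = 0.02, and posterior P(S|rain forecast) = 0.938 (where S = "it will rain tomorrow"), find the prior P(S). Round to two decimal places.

P(S) = 0.25

In odds form, posterior odds = prior odds × likelihood ratio, so prior odds = posterior odds ÷ LR.
Posterior odds = 0.938/(1−0.938) = 15.1290. LR = 0.90/0.02 = 45.0000.
Prior odds = 15.1290/45.0000 = 0.3362, so P(S) = 0.3362/(1+0.3362) ≈ 0.25.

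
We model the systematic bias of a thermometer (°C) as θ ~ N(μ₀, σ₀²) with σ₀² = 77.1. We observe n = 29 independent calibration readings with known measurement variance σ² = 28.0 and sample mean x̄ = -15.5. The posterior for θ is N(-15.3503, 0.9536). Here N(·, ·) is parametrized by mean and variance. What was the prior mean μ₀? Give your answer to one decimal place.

μ₀ = -3.4

With known observation variance, the Normal–Normal posterior has precision τ_n = τ₀ + n/σ² and mean μ_n = (τ₀μ₀ + (n/σ²)x̄)/τ_n.
Here τ₀ = 1/77.1 = 0.012970 and τ_data = 29/28.0 = 1.035714, so τ_n = 1.048684.
Rearranging for μ₀: μ₀ = (μ_n·τ_n − τ_data·x̄)/τ₀ = (-15.3503·1.048684 − 1.035714·-15.5) / 0.012970 = -0.044047/0.012970 ≈ -3.4.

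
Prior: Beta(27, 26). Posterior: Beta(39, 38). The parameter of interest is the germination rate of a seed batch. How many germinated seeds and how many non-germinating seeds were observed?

12 germinated seeds and 12 non-germinating seeds

Under Beta–binomial conjugacy the posterior parameters are (α+s, β+f).
So s = 39 − 27 = 12 and f = 38 − 26 = 12.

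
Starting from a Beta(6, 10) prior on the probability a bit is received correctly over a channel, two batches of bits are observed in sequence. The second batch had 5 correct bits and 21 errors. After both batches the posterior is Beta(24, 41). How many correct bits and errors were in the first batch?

13 correct bits and 10 errors

Because Beta–binomial updating is additive in the counts, the combined data contributed (α_post−α_prior, β_post−β_prior) successes and failures.
Total across both batches: 24−6=18 correct bits, 41−10=31 errors.
Subtract the second batch: 18−5=13 correct bits and 31−21=10 errors.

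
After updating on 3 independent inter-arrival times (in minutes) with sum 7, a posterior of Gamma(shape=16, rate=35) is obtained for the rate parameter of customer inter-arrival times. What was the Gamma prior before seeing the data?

For an exponential likelihood with a Gamma(α, β) prior on the rate, n observations with total T give posterior Gamma(α+n, β+T).
So α = 16 − 3 = 13 and β = 35 − 7 = 28.

Gamma(shape=13, rate=28)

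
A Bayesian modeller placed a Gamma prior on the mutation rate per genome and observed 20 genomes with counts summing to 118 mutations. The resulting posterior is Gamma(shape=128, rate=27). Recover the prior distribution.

Gamma–Poisson conjugacy: posterior shape = α + Σxᵢ, posterior rate = β + n.
So α = 128 − 118 = 10 and β = 27 − 20 = 7.

Gamma(shape=10, rate=7)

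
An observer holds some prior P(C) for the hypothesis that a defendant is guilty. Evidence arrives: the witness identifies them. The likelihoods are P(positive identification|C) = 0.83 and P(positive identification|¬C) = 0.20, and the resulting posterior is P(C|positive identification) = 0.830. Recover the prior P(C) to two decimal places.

In odds form, posterior odds = prior odds × likelihood ratio, so prior odds = posterior odds ÷ LR.
Posterior odds = 0.830/(1−0.830) = 4.8824. LR = 0.83/0.20 = 4.1500.
Prior odds = 4.8824/4.1500 = 1.1765, so P(C) = 1.1765/(1+1.1765) ≈ 0.54.

P(C) = 0.54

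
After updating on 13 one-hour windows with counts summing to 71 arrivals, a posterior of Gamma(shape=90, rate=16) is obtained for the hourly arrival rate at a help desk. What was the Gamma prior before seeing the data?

Gamma(shape=19, rate=3)

Gamma–Poisson conjugacy: posterior shape = α + Σxᵢ, posterior rate = β + n.
So α = 90 − 71 = 19 and β = 16 − 13 = 3.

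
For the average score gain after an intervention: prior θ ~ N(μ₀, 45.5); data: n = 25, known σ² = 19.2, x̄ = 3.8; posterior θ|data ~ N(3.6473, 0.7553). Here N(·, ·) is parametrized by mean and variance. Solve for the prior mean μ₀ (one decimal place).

μ₀ = -5.4

With known observation variance, the Normal–Normal posterior has precision τ_n = τ₀ + n/σ² and mean μ_n = (τ₀μ₀ + (n/σ²)x̄)/τ_n.
Here τ₀ = 1/45.5 = 0.021978 and τ_data = 25/19.2 = 1.302083, so τ_n = 1.324061.
Rearranging for μ₀: μ₀ = (μ_n·τ_n − τ_data·x̄)/τ₀ = (3.6473·1.324061 − 1.302083·3.8) / 0.021978 = -0.118668/0.021978 ≈ -5.4.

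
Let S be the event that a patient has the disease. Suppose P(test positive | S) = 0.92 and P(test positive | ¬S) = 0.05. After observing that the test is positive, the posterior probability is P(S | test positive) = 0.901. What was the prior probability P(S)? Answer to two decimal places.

In odds form, posterior odds = prior odds × likelihood ratio, so prior odds = posterior odds ÷ LR.
Posterior odds = 0.901/(1−0.901) = 9.1010. LR = 0.92/0.05 = 18.4000.
Prior odds = 9.1010/18.4000 = 0.4946, so P(S) = 0.4946/(1+0.4946) ≈ 0.33.

P(S) = 0.33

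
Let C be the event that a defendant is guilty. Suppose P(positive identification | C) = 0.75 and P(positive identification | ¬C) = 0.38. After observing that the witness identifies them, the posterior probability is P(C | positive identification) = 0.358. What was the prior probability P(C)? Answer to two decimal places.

Bayes' rule in odds form gives O(C|E) = O(C)·[P(E|C)/P(E|¬C)], hence O(C) = O(C|E)/LR.
Posterior odds = 0.358/(1−0.358) = 0.5576. LR = 0.75/0.38 = 1.9737.
Prior odds = 0.5576/1.9737 = 0.2825, so P(C) = 0.2825/(1+0.2825) ≈ 0.22.

P(C) = 0.22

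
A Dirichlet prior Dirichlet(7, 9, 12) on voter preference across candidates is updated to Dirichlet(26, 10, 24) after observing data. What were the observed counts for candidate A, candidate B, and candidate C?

counts (19, 1, 12)

For a Dirichlet(α) prior with multinomial counts c, the posterior is Dirichlet(α + c) componentwise.
Counts are posterior − prior componentwise: 26−7=19, 10−9=1, 24−12=12.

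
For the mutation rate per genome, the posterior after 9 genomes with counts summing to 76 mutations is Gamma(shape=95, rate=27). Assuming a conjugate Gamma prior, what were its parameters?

A Gamma(α, β) prior (rate parametrization) on a Poisson rate with n observations summing to S gives posterior Gamma(α+S, β+n).
So α = 95 − 76 = 19 and β = 27 − 9 = 18.

Gamma(shape=19, rate=18)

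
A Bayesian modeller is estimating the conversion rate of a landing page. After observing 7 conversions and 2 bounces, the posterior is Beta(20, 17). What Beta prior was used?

Beta is conjugate to the binomial likelihood: posterior = Beta(α+s, β+f).
Subtract the data counts: 20−7=13, 17−2=15.

Beta(13, 15)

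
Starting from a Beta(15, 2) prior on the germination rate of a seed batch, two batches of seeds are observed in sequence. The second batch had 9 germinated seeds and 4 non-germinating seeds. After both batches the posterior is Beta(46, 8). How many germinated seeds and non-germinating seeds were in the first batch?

Sequential conjugate updates are equivalent to a single update on the pooled data, so total successes = posterior α − prior α and total failures = posterior β − prior β.
Total across both batches: 46−15=31 germinated seeds, 8−2=6 non-germinating seeds.
Subtract the second batch: 31−9=22 germinated seeds and 6−4=2 non-germinating seeds.

22 germinated seeds and 2 non-germinating seeds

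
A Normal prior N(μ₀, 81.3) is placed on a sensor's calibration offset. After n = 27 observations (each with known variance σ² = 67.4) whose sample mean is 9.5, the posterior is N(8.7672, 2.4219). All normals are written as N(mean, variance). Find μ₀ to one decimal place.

The posterior mean is a precision-weighted average: μ_n = (τ₀μ₀ + τ_data·x̄)/(τ₀+τ_data), with τ₀=1/σ₀² and τ_data=n/σ².
Here τ₀ = 1/81.3 = 0.012300 and τ_data = 27/67.4 = 0.400593, so τ_n = 0.412893.
Rearranging for μ₀: μ₀ = (μ_n·τ_n − τ_data·x̄)/τ₀ = (8.7672·0.412893 − 0.400593·9.5) / 0.012300 = -0.185718/0.012300 ≈ -15.1.

μ₀ = -15.1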